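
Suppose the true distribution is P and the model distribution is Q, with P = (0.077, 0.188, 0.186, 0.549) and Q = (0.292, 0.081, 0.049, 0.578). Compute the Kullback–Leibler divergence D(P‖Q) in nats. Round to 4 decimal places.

D(P‖Q) = Σ p·ln(p/q).
  0.077·ln(0.077/0.292) = -0.10264
  0.188·ln(0.188/0.081) = 0.15829
  0.186·ln(0.186/0.049) = 0.24811
  0.549·ln(0.549/0.578) = -0.02826
D(P‖Q) = 0.2755 nats.

0.2755 nats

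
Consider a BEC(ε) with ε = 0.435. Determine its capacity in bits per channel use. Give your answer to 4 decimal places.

Binary erasure channel: capacity C = 1 − ε.
C = 1 − 0.435 = 0.5650 bits per channel use.

0.5650 bits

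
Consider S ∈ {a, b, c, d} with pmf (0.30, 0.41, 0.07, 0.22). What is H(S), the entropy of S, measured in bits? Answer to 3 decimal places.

H(S) = −Σ p·log₂ p.
  −(0.30)·log₂(0.30) = 0.5211
  −(0.41)·log₂(0.41) = 0.5274
  −(0.07)·log₂(0.07) = 0.2686
  −(0.22)·log₂(0.22) = 0.4806
Sum: 0.5211 + 0.5274 + 0.2686 + 0.4806 = 1.798 bits.

1.798 bits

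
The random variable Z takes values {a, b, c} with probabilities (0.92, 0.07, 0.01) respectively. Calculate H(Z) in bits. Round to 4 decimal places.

0.4457 bits

H(Z) = −Σ p·log₂ p.
  −(0.92)·log₂(0.92) = 0.11067
  −(0.07)·log₂(0.07) = 0.26856
  −(0.01)·log₂(0.01) = 0.06644
Sum: 0.11067 + 0.26856 + 0.06644 = 0.4457 bits.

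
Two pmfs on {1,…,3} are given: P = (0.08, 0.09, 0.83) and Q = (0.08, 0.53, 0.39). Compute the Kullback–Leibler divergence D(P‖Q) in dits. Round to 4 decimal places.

0.2029 dits

D(P‖Q) = Σ p·log₁₀(p/q).
  0.08·log₁₀(0.08/0.08) = 0.00000
  0.09·log₁₀(0.09/0.53) = -0.06930
  0.83·log₁₀(0.83/0.39) = 0.27225
D(P‖Q) = 0.2029 dits.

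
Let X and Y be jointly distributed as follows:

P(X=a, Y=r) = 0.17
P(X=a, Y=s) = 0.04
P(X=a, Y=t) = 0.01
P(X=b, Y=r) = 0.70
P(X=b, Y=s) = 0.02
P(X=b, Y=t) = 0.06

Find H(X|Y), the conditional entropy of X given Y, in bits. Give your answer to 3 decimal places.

0.717 bits

Chain rule: H(X|Y) = H(X,Y) − H(Y).
Marginals: p(X) = (0.2200, 0.7800), p(Y) = (0.8700, 0.0600, 0.0700).
H(X,Y) = 1.4034 bits; H(Y) = 0.6869 bits.
H(X|Y) = 1.4034 − 0.6869 = 0.717 bits.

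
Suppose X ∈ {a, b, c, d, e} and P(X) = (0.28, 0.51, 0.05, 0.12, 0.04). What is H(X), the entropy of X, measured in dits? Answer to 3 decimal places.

H(X) = −Σ p·log₁₀ p.
  −(0.28)·log₁₀(0.28) = 0.1548
  −(0.51)·log₁₀(0.51) = 0.1491
  −(0.05)·log₁₀(0.05) = 0.0651
  −(0.12)·log₁₀(0.12) = 0.1105
  −(0.04)·log₁₀(0.04) = 0.0559
Sum: 0.1548 + 0.1491 + 0.0651 + 0.1105 + 0.0559 = 0.535 dits.

0.535 dits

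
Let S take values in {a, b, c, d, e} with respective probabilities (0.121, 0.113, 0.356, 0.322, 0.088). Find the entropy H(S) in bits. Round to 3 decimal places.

H(S) = −Σ p·log₂ p.
  −(0.121)·log₂(0.121) = 0.3687
  −(0.113)·log₂(0.113) = 0.3555
  −(0.356)·log₂(0.356) = 0.5305
  −(0.322)·log₂(0.322) = 0.5264
  −(0.088)·log₂(0.088) = 0.3086
Sum: 0.3687 + 0.3555 + 0.5305 + 0.5264 + 0.3086 = 2.090 bits.

2.090 bits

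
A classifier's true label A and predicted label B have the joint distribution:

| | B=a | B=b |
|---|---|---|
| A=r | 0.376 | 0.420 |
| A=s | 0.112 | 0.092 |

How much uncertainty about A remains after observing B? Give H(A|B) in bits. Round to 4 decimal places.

0.7271 bits

Marginals: p(A) = (0.7960, 0.2040), p(B) = (0.4880, 0.5120).
H(A|B) = Σ p(B) · H(A|B=·).
  B=a: p=0.4880, H(A|B=a) = 0.7772
  B=b: p=0.5120, H(A|B=b) = 0.6794
Weighted sum = 0.7271 bits.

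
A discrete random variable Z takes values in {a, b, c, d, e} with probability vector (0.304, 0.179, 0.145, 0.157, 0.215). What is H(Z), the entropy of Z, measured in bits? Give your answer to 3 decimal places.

H(Z) = −Σ p·log₂ p.
  −(0.304)·log₂(0.304) = 0.5222
  −(0.179)·log₂(0.179) = 0.4443
  −(0.145)·log₂(0.145) = 0.4040
  −(0.157)·log₂(0.157) = 0.4194
  −(0.215)·log₂(0.215) = 0.4768
Sum: 0.5222 + 0.4443 + 0.4040 + 0.4194 + 0.4768 = 2.267 bits.

2.267 bits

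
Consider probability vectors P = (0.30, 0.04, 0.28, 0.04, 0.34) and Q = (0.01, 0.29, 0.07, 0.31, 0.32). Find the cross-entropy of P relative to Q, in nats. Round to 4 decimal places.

H(P,Q) = −Σ p·ln q.
  −0.30·ln(0.01) = 1.38155
  −0.04·ln(0.29) = 0.04951
  −0.28·ln(0.07) = 0.74459
  −0.04·ln(0.31) = 0.04685
  −0.34·ln(0.32) = 0.38741
H(P,Q) = 2.6099 nats.

2.6099 nats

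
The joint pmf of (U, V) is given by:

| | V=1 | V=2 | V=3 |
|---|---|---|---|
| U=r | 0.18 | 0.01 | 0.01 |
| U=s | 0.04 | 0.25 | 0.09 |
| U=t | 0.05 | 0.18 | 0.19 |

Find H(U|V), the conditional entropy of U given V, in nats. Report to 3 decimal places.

Marginals: p(U) = (0.2000, 0.3800, 0.4200), p(V) = (0.2700, 0.4400, 0.2900).
H(U|V) = Σ p(V) · H(U|V=·).
  V=1: p=0.2700, H(U|V=1) = 0.8655
  V=2: p=0.4400, H(U|V=2) = 0.7729
  V=3: p=0.2900, H(U|V=3) = 0.7563
Weighted sum = 0.793 nats.

0.793 nats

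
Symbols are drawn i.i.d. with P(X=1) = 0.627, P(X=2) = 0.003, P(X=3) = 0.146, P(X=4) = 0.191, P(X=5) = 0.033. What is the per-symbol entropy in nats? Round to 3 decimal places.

1.020 nats

H(X) = −Σ p·ln p.
  −(0.627)·ln(0.627) = 0.2927
  −(0.003)·ln(0.003) = 0.0174
  −(0.146)·ln(0.146) = 0.2809
  −(0.191)·ln(0.191) = 0.3162
  −(0.033)·ln(0.033) = 0.1126
Sum: 0.2927 + 0.0174 + 0.2809 + 0.3162 + 0.1126 = 1.020 nats.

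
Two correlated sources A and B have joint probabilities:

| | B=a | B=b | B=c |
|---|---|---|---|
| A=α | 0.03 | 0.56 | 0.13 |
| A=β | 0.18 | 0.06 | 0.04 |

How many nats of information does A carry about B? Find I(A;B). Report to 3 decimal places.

Marginals: p(A) = (0.7200, 0.2800), p(B) = (0.2100, 0.6200, 0.1700).
I(A;B) = H(A) + H(B) − H(A,B).
H(A) = 0.5930, H(B) = 0.9254, H(A,B) = 1.3013.
I(A;B) = 0.5930 + 0.9254 − 1.3013 = 0.217 nats.

0.217 nats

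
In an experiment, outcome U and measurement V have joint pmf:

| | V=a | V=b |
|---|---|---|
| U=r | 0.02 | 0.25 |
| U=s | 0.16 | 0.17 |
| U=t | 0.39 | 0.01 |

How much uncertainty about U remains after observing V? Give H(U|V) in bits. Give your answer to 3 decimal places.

Chain rule: H(U|V) = H(U,V) − H(V).
Marginals: p(U) = (0.2700, 0.3300, 0.4000), p(V) = (0.5700, 0.4300).
H(U,V) = 2.0667 bits; H(V) = 0.9858 bits.
H(U|V) = 2.0667 − 0.9858 = 1.081 bits.

1.081 bits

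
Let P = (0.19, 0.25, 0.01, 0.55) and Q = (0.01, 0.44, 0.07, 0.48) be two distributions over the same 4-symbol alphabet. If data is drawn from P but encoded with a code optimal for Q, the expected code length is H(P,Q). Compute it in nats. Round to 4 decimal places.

H(P,Q) = −Σ p·ln q.
  −0.19·ln(0.01) = 0.87498
  −0.25·ln(0.44) = 0.20525
  −0.01·ln(0.07) = 0.02659
  −0.55·ln(0.48) = 0.40368
H(P,Q) = 1.5105 nats.

1.5105 nats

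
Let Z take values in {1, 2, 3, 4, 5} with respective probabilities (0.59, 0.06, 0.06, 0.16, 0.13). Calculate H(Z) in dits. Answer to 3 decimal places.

H(Z) = −Σ p·log₁₀ p.
  −(0.59)·log₁₀(0.59) = 0.1352
  −(0.06)·log₁₀(0.06) = 0.0733
  −(0.06)·log₁₀(0.06) = 0.0733
  −(0.16)·log₁₀(0.16) = 0.1273
  −(0.13)·log₁₀(0.13) = 0.1152
Sum: 0.1352 + 0.0733 + 0.0733 + 0.1273 + 0.1152 = 0.524 dits.

0.524 dits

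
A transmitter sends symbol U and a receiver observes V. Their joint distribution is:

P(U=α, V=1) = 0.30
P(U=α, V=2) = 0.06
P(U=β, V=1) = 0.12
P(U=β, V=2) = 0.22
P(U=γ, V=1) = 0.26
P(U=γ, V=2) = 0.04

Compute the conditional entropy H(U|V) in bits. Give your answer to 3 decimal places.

Chain rule: H(U|V) = H(U,V) − H(V).
Marginals: p(U) = (0.3600, 0.3400, 0.3000), p(V) = (0.6800, 0.3200).
H(U,V) = 2.3033 bits; H(V) = 0.9044 bits.
H(U|V) = 2.3033 − 0.9044 = 1.399 bits.

1.399 bits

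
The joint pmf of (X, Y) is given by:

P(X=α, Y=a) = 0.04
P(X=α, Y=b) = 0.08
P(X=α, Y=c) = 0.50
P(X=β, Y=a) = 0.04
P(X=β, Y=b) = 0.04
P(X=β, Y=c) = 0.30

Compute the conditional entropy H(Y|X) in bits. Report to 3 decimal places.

Marginals: p(X) = (0.6200, 0.3800), p(Y) = (0.0800, 0.1200, 0.8000).
H(Y|X) = Σ p(X) · H(Y|X=·).
  X=α: p=0.6200, H(Y|X=α) = 0.8866
  X=β: p=0.3800, H(Y|X=β) = 0.9530
Weighted sum = 0.912 bits.

0.912 bits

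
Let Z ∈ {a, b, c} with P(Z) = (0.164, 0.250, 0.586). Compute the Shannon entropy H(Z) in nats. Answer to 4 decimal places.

H(Z) = −Σ p·ln p.
  −(0.164)·ln(0.164) = 0.29649
  −(0.250)·ln(0.250) = 0.34657
  −(0.586)·ln(0.586) = 0.31318
Sum: 0.29649 + 0.34657 + 0.31318 = 0.9562 nats.

0.9562 nats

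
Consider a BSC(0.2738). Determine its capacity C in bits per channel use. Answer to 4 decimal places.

0.1531 bits

Binary symmetric channel: C = 1 − h₂(ε) where h₂ is the binary entropy function.
h₂(0.2738) = −0.2738·log₂0.2738 − 0.7262·log₂0.7262 = 0.8469.
C = 1 − 0.8469 = 0.1531 bits per channel use.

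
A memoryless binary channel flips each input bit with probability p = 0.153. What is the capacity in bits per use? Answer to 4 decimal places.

Binary symmetric channel: C = 1 − h₂(ε) where h₂ is the binary entropy function.
h₂(0.153) = −0.153·log₂0.153 − 0.847·log₂0.847 = 0.6173.
C = 1 − 0.6173 = 0.3827 bits per channel use.

0.3827 bits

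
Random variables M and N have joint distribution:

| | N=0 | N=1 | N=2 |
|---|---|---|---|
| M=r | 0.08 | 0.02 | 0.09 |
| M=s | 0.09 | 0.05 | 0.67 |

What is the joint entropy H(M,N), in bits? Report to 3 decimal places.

H(M,N) = −Σ p(x,y)·log₂ p(x,y) over all 6 cells.
  cell (r,0): −0.08·log₂0.08 = 0.2915
  cell (r,1): −0.02·log₂0.02 = 0.1129
  cell (r,2): −0.09·log₂0.09 = 0.3127
  cell (s,0): −0.09·log₂0.09 = 0.3127
  cell (s,1): −0.05·log₂0.05 = 0.2161
  cell (s,2): −0.67·log₂0.67 = 0.3871
Sum = 1.633 bits.

1.633 bits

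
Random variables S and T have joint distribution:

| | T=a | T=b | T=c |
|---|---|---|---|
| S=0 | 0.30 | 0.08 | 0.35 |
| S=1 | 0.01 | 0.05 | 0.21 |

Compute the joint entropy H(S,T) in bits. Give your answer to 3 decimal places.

H(S,T) = −Σ p(x,y)·log₂ p(x,y) over all 6 cells.
  cell (0,a): −0.30·log₂0.30 = 0.5211
  cell (0,b): −0.08·log₂0.08 = 0.2915
  cell (0,c): −0.35·log₂0.35 = 0.5301
  cell (1,a): −0.01·log₂0.01 = 0.0664
  cell (1,b): −0.05·log₂0.05 = 0.2161
  cell (1,c): −0.21·log₂0.21 = 0.4728
Sum = 2.098 bits.

2.098 bits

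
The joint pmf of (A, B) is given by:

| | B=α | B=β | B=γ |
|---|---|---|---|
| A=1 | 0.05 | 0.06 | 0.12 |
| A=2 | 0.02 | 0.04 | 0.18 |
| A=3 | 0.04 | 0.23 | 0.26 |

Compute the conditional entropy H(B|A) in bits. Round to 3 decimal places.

1.282 bits

Chain rule: H(B|A) = H(A,B) − H(A).
Marginals: p(A) = (0.2300, 0.2400, 0.5300), p(B) = (0.1100, 0.3300, 0.5600).
H(A,B) = 2.7493 bits; H(A) = 1.4672 bits.
H(B|A) = 2.7493 − 1.4672 = 1.282 bits.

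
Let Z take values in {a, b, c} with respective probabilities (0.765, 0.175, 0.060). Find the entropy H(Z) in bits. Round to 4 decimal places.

0.9792 bits

H(Z) = −Σ p·log₂ p.
  −(0.765)·log₂(0.765) = 0.29565
  −(0.175)·log₂(0.175) = 0.44005
  −(0.060)·log₂(0.060) = 0.24353
Sum: 0.29565 + 0.44005 + 0.24353 = 0.9792 bits.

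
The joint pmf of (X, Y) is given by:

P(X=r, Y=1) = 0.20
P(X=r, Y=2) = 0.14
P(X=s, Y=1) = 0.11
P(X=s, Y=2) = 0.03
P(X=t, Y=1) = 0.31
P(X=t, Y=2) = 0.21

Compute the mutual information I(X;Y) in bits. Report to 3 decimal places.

Marginals: p(X) = (0.3400, 0.1400, 0.5200), p(Y) = (0.6200, 0.3800).
I(X;Y) = Σ p(x,y)·log₂[p(x,y)/(p(x)p(y))].
  (r,1): 0.20·log₂(0.9488) = -0.0152
  (r,2): 0.14·log₂(1.0836) = 0.0162
  (s,1): 0.11·log₂(1.2673) = 0.0376
  (s,2): 0.03·log₂(0.5639) = -0.0248
  (t,1): 0.31·log₂(0.9615) = -0.0175
  (t,2): 0.21·log₂(1.0628) = 0.0184
Sum = 0.015 bits.

0.015 bits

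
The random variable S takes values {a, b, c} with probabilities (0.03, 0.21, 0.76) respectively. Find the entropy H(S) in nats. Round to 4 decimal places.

0.6415 nats

H(S) = −Σ p·ln p.
  −(0.03)·ln(0.03) = 0.10520
  −(0.21)·ln(0.21) = 0.32774
  −(0.76)·ln(0.76) = 0.20857
Sum: 0.10520 + 0.32774 + 0.20857 = 0.6415 nats.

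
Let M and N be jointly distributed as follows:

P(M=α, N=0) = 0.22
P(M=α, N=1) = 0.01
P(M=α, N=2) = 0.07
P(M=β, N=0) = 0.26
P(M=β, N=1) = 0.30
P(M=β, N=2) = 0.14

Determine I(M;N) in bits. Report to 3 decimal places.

0.147 bits

Marginals: p(M) = (0.3000, 0.7000), p(N) = (0.4800, 0.3100, 0.2100).
I(M;N) = Σ p(x,y)·log₂[p(x,y)/(p(x)p(y))].
  (α,0): 0.22·log₂(1.5278) = 0.1345
  (α,1): 0.01·log₂(0.1075) = -0.0322
  (α,2): 0.07·log₂(1.1111) = 0.0106
  (β,0): 0.26·log₂(0.7738) = -0.0962
  (β,1): 0.30·log₂(1.3825) = 0.1402
  (β,2): 0.14·log₂(0.9524) = -0.0099
Sum = 0.147 bits.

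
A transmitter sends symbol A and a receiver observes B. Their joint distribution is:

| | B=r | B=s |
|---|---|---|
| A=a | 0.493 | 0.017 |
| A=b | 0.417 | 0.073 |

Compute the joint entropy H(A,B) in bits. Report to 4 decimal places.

1.4048 bits

H(A,B) = −Σ p(x,y)·log₂ p(x,y) over all 4 cells.
  cell (a,r): −0.493·log₂0.493 = 0.50303
  cell (a,s): −0.017·log₂0.017 = 0.09993
  cell (b,r): −0.417·log₂0.417 = 0.52620
  cell (b,s): −0.073·log₂0.073 = 0.27565
Sum = 1.4048 bits.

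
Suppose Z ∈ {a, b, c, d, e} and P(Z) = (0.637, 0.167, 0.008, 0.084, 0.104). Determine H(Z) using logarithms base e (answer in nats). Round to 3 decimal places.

1.068 nats

H(Z) = −Σ p·ln p.
  −(0.637)·ln(0.637) = 0.2873
  −(0.167)·ln(0.167) = 0.2989
  −(0.008)·ln(0.008) = 0.0386
  −(0.084)·ln(0.084) = 0.2081
  −(0.104)·ln(0.104) = 0.2354
Sum: 0.2873 + 0.2989 + 0.0386 + 0.2081 + 0.2354 = 1.068 nats.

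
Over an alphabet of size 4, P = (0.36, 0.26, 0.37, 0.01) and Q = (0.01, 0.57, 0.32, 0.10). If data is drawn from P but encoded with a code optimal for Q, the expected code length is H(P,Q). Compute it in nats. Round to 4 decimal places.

2.2486 nats

H(P,Q) = −Σ p·ln q.
  −0.36·ln(0.01) = 1.65786
  −0.26·ln(0.57) = 0.14615
  −0.37·ln(0.32) = 0.42159
  −0.01·ln(0.10) = 0.02303
H(P,Q) = 2.2486 nats.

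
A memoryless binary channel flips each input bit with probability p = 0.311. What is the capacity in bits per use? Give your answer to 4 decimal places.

Binary symmetric channel: C = 1 − h₂(ε) where h₂ is the binary entropy function.
h₂(0.311) = −0.311·log₂0.311 − 0.689·log₂0.689 = 0.8943.
C = 1 − 0.8943 = 0.1057 bits per channel use.

0.1057 bits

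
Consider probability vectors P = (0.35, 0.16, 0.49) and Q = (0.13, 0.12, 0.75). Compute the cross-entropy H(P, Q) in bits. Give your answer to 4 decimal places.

H(P,Q) = −Σ p·log₂ q.
  −0.35·log₂(0.13) = 1.03020
  −0.16·log₂(0.12) = 0.48942
  −0.49·log₂(0.75) = 0.20337
H(P,Q) = 1.7230 bits.

1.7230 bits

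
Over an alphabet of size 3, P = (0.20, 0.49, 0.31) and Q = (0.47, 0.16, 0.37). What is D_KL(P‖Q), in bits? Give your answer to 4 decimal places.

D(P‖Q) = Σ p·log₂(p/q).
  0.20·log₂(0.20/0.47) = -0.24653
  0.49·log₂(0.49/0.16) = 0.79121
  0.31·log₂(0.31/0.37) = -0.07913
D(P‖Q) = 0.4655 bits.

0.4655 bits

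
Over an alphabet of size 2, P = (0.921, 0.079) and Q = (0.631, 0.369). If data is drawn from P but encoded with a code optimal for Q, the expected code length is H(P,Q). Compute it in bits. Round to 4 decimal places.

H(P,Q) = −Σ p·log₂ q.
  −0.921·log₂(0.631) = 0.61181
  −0.079·log₂(0.369) = 0.11363
H(P,Q) = 0.7254 bits.

0.7254 bits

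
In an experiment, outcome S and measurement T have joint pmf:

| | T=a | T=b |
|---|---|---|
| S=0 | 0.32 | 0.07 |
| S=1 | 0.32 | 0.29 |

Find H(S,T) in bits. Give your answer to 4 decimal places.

1.8385 bits

H(S,T) = −Σ p(x,y)·log₂ p(x,y) over all 4 cells.
  cell (0,a): −0.32·log₂0.32 = 0.52603
  cell (0,b): −0.07·log₂0.07 = 0.26856
  cell (1,a): −0.32·log₂0.32 = 0.52603
  cell (1,b): −0.29·log₂0.29 = 0.51790
Sum = 1.8385 bits.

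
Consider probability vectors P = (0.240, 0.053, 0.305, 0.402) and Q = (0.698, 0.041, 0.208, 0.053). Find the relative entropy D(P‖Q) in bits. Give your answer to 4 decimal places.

0.9935 bits

D(P‖Q) = Σ p·log₂(p/q).
  0.240·log₂(0.240/0.698) = -0.36965
  0.053·log₂(0.053/0.041) = 0.01963
  0.305·log₂(0.305/0.208) = 0.16843
  0.402·log₂(0.402/0.053) = 1.17510
D(P‖Q) = 0.9935 bits.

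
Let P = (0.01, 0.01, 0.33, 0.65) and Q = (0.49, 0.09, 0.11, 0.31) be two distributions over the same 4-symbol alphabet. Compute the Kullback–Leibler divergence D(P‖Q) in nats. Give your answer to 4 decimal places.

D(P‖Q) = Σ p·ln(p/q).
  0.01·ln(0.01/0.49) = -0.03892
  0.01·ln(0.01/0.09) = -0.02197
  0.33·ln(0.33/0.11) = 0.36254
  0.65·ln(0.65/0.31) = 0.48126
D(P‖Q) = 0.7829 nats.

0.7829 nats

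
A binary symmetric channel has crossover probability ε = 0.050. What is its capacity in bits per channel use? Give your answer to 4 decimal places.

Binary symmetric channel: C = 1 − h₂(ε) where h₂ is the binary entropy function.
h₂(0.050) = −0.050·log₂0.050 − 0.950·log₂0.950 = 0.2864.
C = 1 − 0.2864 = 0.7136 bits per channel use.

0.7136 bits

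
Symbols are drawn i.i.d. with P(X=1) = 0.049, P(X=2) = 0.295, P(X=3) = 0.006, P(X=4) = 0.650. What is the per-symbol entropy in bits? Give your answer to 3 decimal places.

H(X) = −Σ p·log₂ p.
  −(0.049)·log₂(0.049) = 0.2132
  −(0.295)·log₂(0.295) = 0.5196
  −(0.006)·log₂(0.006) = 0.0443
  −(0.650)·log₂(0.650) = 0.4040
Sum: 0.2132 + 0.5196 + 0.0443 + 0.4040 = 1.181 bits.

1.181 bits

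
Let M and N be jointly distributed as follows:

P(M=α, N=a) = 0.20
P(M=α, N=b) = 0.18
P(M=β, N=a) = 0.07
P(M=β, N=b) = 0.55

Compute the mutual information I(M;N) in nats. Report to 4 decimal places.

Marginals: p(M) = (0.3800, 0.6200), p(N) = (0.2700, 0.7300).
I(M;N) = Σ p(x,y)·ln[p(x,y)/(p(x)p(y))].
  (α,a): 0.20·ln(1.9493) = 0.13350
  (α,b): 0.18·ln(0.6489) = -0.07785
  (β,a): 0.07·ln(0.4182) = -0.06103
  (β,b): 0.55·ln(1.2152) = 0.10720
Sum = 0.1018 nats.

0.1018 nats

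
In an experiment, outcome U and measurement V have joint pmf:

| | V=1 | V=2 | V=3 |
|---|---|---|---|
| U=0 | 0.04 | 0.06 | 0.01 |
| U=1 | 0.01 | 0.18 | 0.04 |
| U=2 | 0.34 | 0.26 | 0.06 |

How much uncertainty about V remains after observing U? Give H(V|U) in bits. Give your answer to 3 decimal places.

1.238 bits

Marginals: p(U) = (0.1100, 0.2300, 0.6600), p(V) = (0.3900, 0.5000, 0.1100).
H(V|U) = Σ p(U) · H(V|U=·).
  U=0: p=0.1100, H(V|U=0) = 1.3222
  U=1: p=0.2300, H(V|U=1) = 0.9123
  U=2: p=0.6600, H(V|U=2) = 1.3369
Weighted sum = 1.238 bits.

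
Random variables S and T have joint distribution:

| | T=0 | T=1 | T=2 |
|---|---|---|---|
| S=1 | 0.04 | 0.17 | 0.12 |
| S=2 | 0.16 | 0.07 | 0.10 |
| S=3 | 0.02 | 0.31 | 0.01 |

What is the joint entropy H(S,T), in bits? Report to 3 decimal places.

H(S,T) = −Σ p(x,y)·log₂ p(x,y) over all 9 cells.
  cell (1,0): −0.04·log₂0.04 = 0.1858
  cell (1,1): −0.17·log₂0.17 = 0.4346
  cell (1,2): −0.12·log₂0.12 = 0.3671
  cell (2,0): −0.16·log₂0.16 = 0.4230
  cell (2,1): −0.07·log₂0.07 = 0.2686
  cell (2,2): −0.10·log₂0.10 = 0.3322
  cell (3,0): −0.02·log₂0.02 = 0.1129
  cell (3,1): −0.31·log₂0.31 = 0.5238
  cell (3,2): −0.01·log₂0.01 = 0.0664
Sum = 2.714 bits.

2.714 bits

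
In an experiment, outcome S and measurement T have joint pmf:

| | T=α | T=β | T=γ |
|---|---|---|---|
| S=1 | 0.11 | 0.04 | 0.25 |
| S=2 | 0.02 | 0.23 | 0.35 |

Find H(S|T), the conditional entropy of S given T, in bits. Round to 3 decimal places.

0.832 bits

Marginals: p(S) = (0.4000, 0.6000), p(T) = (0.1300, 0.2700, 0.6000).
H(S|T) = Σ p(T) · H(S|T=·).
  T=α: p=0.1300, H(S|T=α) = 0.6194
  T=β: p=0.2700, H(S|T=β) = 0.6052
  T=γ: p=0.6000, H(S|T=γ) = 0.9799
Weighted sum = 0.832 bits.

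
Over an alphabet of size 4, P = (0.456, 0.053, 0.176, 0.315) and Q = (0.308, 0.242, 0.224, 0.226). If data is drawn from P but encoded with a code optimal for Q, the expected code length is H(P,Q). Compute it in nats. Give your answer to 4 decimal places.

1.3440 nats

H(P,Q) = −Σ p·ln q.
  −0.456·ln(0.308) = 0.53701
  −0.053·ln(0.242) = 0.07520
  −0.176·ln(0.224) = 0.26332
  −0.315·ln(0.226) = 0.46847
H(P,Q) = 1.3440 nats.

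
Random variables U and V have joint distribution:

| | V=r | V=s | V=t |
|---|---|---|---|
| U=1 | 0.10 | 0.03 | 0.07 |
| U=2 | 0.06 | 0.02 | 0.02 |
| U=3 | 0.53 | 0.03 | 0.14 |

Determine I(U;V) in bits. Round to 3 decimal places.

0.049 bits

Marginals: p(U) = (0.2000, 0.1000, 0.7000), p(V) = (0.6900, 0.0800, 0.2300).
I(U;V) = Σ p(x,y)·log₂[p(x,y)/(p(x)p(y))].
  (1,r): 0.10·log₂(0.7246) = -0.0465
  (1,s): 0.03·log₂(1.8750) = 0.0272
  (1,t): 0.07·log₂(1.5217) = 0.0424
  (2,r): 0.06·log₂(0.8696) = -0.0121
  (2,s): 0.02·log₂(2.5000) = 0.0264
  (2,t): 0.02·log₂(0.8696) = -0.0040
  (3,r): 0.53·log₂(1.0973) = 0.0710
  (3,s): 0.03·log₂(0.5357) = -0.0270
  (3,t): 0.14·log₂(0.8696) = -0.0282
Sum = 0.049 bits.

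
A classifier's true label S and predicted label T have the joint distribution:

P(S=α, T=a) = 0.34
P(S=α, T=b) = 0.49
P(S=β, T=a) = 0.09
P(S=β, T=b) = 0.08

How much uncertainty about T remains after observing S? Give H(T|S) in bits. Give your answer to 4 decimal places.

Chain rule: H(T|S) = H(S,T) − H(S).
Marginals: p(S) = (0.8300, 0.1700), p(T) = (0.4300, 0.5700).
H(S,T) = 1.6376 bits; H(S) = 0.6577 bits.
H(T|S) = 1.6376 − 0.6577 = 0.9799 bits.

0.9799 bits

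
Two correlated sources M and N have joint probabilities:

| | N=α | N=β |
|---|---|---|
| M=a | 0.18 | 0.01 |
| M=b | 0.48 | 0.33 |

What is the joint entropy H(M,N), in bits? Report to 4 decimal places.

H(M,N) = −Σ p(x,y)·log₂ p(x,y) over all 4 cells.
  cell (a,α): −0.18·log₂0.18 = 0.44531
  cell (a,β): −0.01·log₂0.01 = 0.06644
  cell (b,α): −0.48·log₂0.48 = 0.50827
  cell (b,β): −0.33·log₂0.33 = 0.52782
Sum = 1.5478 bits.

1.5478 bits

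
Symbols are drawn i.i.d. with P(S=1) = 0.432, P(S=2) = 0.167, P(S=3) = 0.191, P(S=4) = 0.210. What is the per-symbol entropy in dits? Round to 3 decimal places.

0.567 dits

H(S) = −Σ p·log₁₀ p.
  −(0.432)·log₁₀(0.432) = 0.1575
  −(0.167)·log₁₀(0.167) = 0.1298
  −(0.191)·log₁₀(0.191) = 0.1373
  −(0.210)·log₁₀(0.210) = 0.1423
Sum: 0.1575 + 0.1298 + 0.1373 + 0.1423 = 0.567 dits.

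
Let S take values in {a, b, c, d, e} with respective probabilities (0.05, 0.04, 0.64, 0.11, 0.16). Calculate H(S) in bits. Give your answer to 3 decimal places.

1.587 bits

H(S) = −Σ p·log₂ p.
  −(0.05)·log₂(0.05) = 0.2161
  −(0.04)·log₂(0.04) = 0.1858
  −(0.64)·log₂(0.64) = 0.4121
  −(0.11)·log₂(0.11) = 0.3503
  −(0.16)·log₂(0.16) = 0.4230
Sum: 0.2161 + 0.1858 + 0.4121 + 0.3503 + 0.4230 = 1.587 bits.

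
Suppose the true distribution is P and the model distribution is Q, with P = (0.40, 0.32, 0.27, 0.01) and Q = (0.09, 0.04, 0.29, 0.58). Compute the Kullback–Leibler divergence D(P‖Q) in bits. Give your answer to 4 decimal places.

D(P‖Q) = Σ p·log₂(p/q).
  0.40·log₂(0.40/0.09) = 0.86080
  0.32·log₂(0.32/0.04) = 0.96000
  0.27·log₂(0.27/0.29) = -0.02784
  0.01·log₂(0.01/0.58) = -0.05858
D(P‖Q) = 1.7344 bits.

1.7344 bits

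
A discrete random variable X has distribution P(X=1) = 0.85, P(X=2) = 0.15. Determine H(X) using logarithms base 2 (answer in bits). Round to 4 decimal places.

0.6098 bits

H(X) = −Σ p·log₂ p.
  −(0.85)·log₂(0.85) = 0.19930
  −(0.15)·log₂(0.15) = 0.41054
Sum: 0.19930 + 0.41054 = 0.6098 bits.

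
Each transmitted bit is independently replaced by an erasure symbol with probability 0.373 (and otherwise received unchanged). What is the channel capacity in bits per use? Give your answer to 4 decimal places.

Binary erasure channel: capacity C = 1 − ε.
C = 1 − 0.373 = 0.6270 bits per channel use.

0.6270 bits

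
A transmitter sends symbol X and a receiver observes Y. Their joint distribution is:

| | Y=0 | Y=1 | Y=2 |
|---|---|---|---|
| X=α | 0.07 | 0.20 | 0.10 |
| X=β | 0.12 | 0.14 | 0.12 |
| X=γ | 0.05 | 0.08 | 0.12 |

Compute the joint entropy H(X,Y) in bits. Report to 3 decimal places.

H(X,Y) = −Σ p(x,y)·log₂ p(x,y) over all 9 cells.
  cell (α,0): −0.07·log₂0.07 = 0.2686
  cell (α,1): −0.20·log₂0.20 = 0.4644
  cell (α,2): −0.10·log₂0.10 = 0.3322
  cell (β,0): −0.12·log₂0.12 = 0.3671
  cell (β,1): −0.14·log₂0.14 = 0.3971
  cell (β,2): −0.12·log₂0.12 = 0.3671
  cell (γ,0): −0.05·log₂0.05 = 0.2161
  cell (γ,1): −0.08·log₂0.08 = 0.2915
  cell (γ,2): −0.12·log₂0.12 = 0.3671
Sum = 3.071 bits.

3.071 bits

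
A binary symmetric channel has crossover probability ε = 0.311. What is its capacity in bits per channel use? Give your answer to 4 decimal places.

Binary symmetric channel: C = 1 − h₂(ε) where h₂ is the binary entropy function.
h₂(0.311) = −0.311·log₂0.311 − 0.689·log₂0.689 = 0.8943.
C = 1 − 0.8943 = 0.1057 bits per channel use.

0.1057 bits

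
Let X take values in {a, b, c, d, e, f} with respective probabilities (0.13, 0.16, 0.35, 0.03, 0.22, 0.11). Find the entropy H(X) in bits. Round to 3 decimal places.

H(X) = −Σ p·log₂ p.
  −(0.13)·log₂(0.13) = 0.3826
  −(0.16)·log₂(0.16) = 0.4230
  −(0.35)·log₂(0.35) = 0.5301
  −(0.03)·log₂(0.03) = 0.1518
  −(0.22)·log₂(0.22) = 0.4806
  −(0.11)·log₂(0.11) = 0.3503
Sum: 0.3826 + 0.4230 + 0.5301 + 0.1518 + 0.4806 + 0.3503 = 2.318 bits.

2.318 bits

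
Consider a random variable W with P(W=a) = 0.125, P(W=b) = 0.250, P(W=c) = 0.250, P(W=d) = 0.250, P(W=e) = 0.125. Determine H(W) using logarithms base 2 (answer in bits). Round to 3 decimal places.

2.250 bits

H(W) = −Σ p·log₂ p.
  −(0.125)·log₂(0.125) = 0.3750
  −(0.250)·log₂(0.250) = 0.5000
  −(0.250)·log₂(0.250) = 0.5000
  −(0.250)·log₂(0.250) = 0.5000
  −(0.125)·log₂(0.125) = 0.3750
Sum: 0.3750 + 0.5000 + 0.5000 + 0.5000 + 0.3750 = 2.250 bits.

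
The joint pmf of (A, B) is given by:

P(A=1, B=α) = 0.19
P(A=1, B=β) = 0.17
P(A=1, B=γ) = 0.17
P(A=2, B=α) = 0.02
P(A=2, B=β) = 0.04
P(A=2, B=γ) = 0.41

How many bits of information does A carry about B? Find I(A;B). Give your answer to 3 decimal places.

0.248 bits

Marginals: p(A) = (0.5300, 0.4700), p(B) = (0.2100, 0.2100, 0.5800).
I(A;B) = Σ p(x,y)·log₂[p(x,y)/(p(x)p(y))].
  (1,α): 0.19·log₂(1.7071) = 0.1466
  (1,β): 0.17·log₂(1.5274) = 0.1039
  (1,γ): 0.17·log₂(0.5530) = -0.1453
  (2,α): 0.02·log₂(0.2026) = -0.0461
  (2,β): 0.04·log₂(0.4053) = -0.0521
  (2,γ): 0.41·log₂(1.5040) = 0.2414
Sum = 0.248 bits.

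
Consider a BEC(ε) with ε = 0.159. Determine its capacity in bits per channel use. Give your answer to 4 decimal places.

0.8410 bits

Binary erasure channel: capacity C = 1 − ε.
C = 1 − 0.159 = 0.8410 bits per channel use.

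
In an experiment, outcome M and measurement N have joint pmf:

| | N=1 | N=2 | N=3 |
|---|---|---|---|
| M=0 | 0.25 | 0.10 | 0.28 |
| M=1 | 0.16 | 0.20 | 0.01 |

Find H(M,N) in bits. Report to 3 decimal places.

2.300 bits

H(M,N) = −Σ p(x,y)·log₂ p(x,y) over all 6 cells.
  cell (0,1): −0.25·log₂0.25 = 0.5000
  cell (0,2): −0.10·log₂0.10 = 0.3322
  cell (0,3): −0.28·log₂0.28 = 0.5142
  cell (1,1): −0.16·log₂0.16 = 0.4230
  cell (1,2): −0.20·log₂0.20 = 0.4644
  cell (1,3): −0.01·log₂0.01 = 0.0664
Sum = 2.300 bits.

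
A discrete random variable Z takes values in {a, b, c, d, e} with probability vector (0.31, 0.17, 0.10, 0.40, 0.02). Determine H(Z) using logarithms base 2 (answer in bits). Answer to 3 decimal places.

H(Z) = −Σ p·log₂ p.
  −(0.31)·log₂(0.31) = 0.5238
  −(0.17)·log₂(0.17) = 0.4346
  −(0.10)·log₂(0.10) = 0.3322
  −(0.40)·log₂(0.40) = 0.5288
  −(0.02)·log₂(0.02) = 0.1129
Sum: 0.5238 + 0.4346 + 0.3322 + 0.5288 + 0.1129 = 1.932 bits.

1.932 bits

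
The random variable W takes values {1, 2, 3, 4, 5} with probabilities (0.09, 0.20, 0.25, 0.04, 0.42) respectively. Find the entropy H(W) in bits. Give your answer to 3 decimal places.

H(W) = −Σ p·log₂ p.
  −(0.09)·log₂(0.09) = 0.3127
  −(0.20)·log₂(0.20) = 0.4644
  −(0.25)·log₂(0.25) = 0.5000
  −(0.04)·log₂(0.04) = 0.1858
  −(0.42)·log₂(0.42) = 0.5256
Sum: 0.3127 + 0.4644 + 0.5000 + 0.1858 + 0.5256 = 1.988 bits.

1.988 bits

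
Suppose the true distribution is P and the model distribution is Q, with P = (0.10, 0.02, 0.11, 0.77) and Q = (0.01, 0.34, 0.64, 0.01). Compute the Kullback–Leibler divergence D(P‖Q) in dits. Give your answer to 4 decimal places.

1.4439 dits

D(P‖Q) = Σ p·log₁₀(p/q).
  0.10·log₁₀(0.10/0.01) = 0.10000
  0.02·log₁₀(0.02/0.34) = -0.02461
  0.11·log₁₀(0.11/0.64) = -0.08413
  0.77·log₁₀(0.77/0.01) = 1.45260
D(P‖Q) = 1.4439 dits.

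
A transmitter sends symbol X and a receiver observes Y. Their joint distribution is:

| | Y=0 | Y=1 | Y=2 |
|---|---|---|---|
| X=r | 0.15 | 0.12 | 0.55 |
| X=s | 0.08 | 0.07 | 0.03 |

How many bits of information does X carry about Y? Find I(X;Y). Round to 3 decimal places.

0.115 bits

Marginals: p(X) = (0.8200, 0.1800), p(Y) = (0.2300, 0.1900, 0.5800).
I(X;Y) = H(X) + H(Y) − H(X,Y).
H(X) = 0.6801, H(Y) = 1.3987, H(X,Y) = 1.9638.
I(X;Y) = 0.6801 + 1.3987 − 1.9638 = 0.115 bits.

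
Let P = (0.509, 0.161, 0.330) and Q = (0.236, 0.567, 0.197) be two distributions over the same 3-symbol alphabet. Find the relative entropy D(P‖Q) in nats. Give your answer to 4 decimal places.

D(P‖Q) = Σ p·ln(p/q).
  0.509·ln(0.509/0.236) = 0.39123
  0.161·ln(0.161/0.567) = -0.20269
  0.330·ln(0.330/0.197) = 0.17024
D(P‖Q) = 0.3588 nats.

0.3588 nats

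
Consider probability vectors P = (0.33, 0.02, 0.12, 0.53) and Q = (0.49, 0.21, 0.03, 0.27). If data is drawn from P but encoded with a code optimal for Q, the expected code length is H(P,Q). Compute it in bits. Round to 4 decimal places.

H(P,Q) = −Σ p·log₂ q.
  −0.33·log₂(0.49) = 0.33962
  −0.02·log₂(0.21) = 0.04503
  −0.12·log₂(0.03) = 0.60707
  −0.53·log₂(0.27) = 1.00115
H(P,Q) = 1.9929 bits.

1.9929 bits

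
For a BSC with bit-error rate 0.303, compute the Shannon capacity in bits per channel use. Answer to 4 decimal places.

0.1151 bits

Binary symmetric channel: C = 1 − h₂(ε) where h₂ is the binary entropy function.
h₂(0.303) = −0.303·log₂0.303 − 0.697·log₂0.697 = 0.8849.
C = 1 − 0.8849 = 0.1151 bits per channel use.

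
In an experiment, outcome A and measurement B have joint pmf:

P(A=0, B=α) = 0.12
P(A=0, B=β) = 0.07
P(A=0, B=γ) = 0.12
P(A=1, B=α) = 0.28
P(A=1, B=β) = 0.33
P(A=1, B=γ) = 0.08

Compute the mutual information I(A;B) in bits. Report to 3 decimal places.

0.079 bits

Marginals: p(A) = (0.3100, 0.6900), p(B) = (0.4000, 0.4000, 0.2000).
I(A;B) = H(A) + H(B) − H(A,B).
H(A) = 0.8932, H(B) = 1.5219, H(A,B) = 2.3362.
I(A;B) = 0.8932 + 1.5219 − 2.3362 = 0.079 bits.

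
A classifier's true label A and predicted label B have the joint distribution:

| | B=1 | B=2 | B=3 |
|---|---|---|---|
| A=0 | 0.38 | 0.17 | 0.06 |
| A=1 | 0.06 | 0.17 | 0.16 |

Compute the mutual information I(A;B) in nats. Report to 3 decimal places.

Marginals: p(A) = (0.6100, 0.3900), p(B) = (0.4400, 0.3400, 0.2200).
I(A;B) = H(A) + H(B) − H(A,B).
H(A) = 0.6687, H(B) = 1.0611, H(A,B) = 1.6010.
I(A;B) = 0.6687 + 1.0611 − 1.6010 = 0.129 nats.

0.129 nats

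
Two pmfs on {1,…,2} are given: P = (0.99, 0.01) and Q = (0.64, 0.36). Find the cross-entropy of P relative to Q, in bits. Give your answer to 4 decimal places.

H(P,Q) = −Σ p·log₂ q.
  −0.99·log₂(0.64) = 0.63742
  −0.01·log₂(0.36) = 0.01474
H(P,Q) = 0.6522 bits.

0.6522 bits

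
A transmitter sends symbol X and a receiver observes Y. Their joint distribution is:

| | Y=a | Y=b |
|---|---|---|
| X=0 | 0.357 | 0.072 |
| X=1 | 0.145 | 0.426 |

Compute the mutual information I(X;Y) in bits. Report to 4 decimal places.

Marginals: p(X) = (0.4290, 0.5710), p(Y) = (0.5020, 0.4980).
I(X;Y) = Σ p(x,y)·log₂[p(x,y)/(p(x)p(y))].
  (0,a): 0.357·log₂(1.6577) = 0.26032
  (0,b): 0.072·log₂(0.3370) = -0.11298
  (1,a): 0.145·log₂(0.5059) = -0.14256
  (1,b): 0.426·log₂(1.4981) = 0.24842
Sum = 0.2532 bits.

0.2532 bits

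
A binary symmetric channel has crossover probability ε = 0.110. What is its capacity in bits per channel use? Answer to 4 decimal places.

0.5001 bits

Binary symmetric channel: C = 1 − h₂(ε) where h₂ is the binary entropy function.
h₂(0.110) = −0.110·log₂0.110 − 0.890·log₂0.890 = 0.4999.
C = 1 − 0.4999 = 0.5001 bits per channel use.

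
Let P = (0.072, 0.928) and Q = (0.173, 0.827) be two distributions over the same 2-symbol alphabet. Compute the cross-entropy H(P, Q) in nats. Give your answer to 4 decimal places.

H(P,Q) = −Σ p·ln q.
  −0.072·ln(0.173) = 0.12632
  −0.928·ln(0.827) = 0.17627
H(P,Q) = 0.3026 nats.

0.3026 nats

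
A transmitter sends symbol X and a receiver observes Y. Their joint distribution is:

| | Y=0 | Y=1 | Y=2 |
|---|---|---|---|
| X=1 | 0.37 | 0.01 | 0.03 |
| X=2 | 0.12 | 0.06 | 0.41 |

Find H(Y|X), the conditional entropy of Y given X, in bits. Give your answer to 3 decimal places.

0.910 bits

Chain rule: H(Y|X) = H(X,Y) − H(X).
Marginals: p(X) = (0.4100, 0.5900), p(Y) = (0.4900, 0.0700, 0.4400).
H(X,Y) = 1.8869 bits; H(X) = 0.9765 bits.
H(Y|X) = 1.8869 − 0.9765 = 0.910 bits.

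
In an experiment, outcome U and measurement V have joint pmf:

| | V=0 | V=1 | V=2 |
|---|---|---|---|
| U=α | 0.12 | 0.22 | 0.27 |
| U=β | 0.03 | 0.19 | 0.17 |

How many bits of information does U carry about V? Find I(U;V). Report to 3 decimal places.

0.025 bits

Marginals: p(U) = (0.6100, 0.3900), p(V) = (0.1500, 0.4100, 0.4400).
I(U;V) = Σ p(x,y)·log₂[p(x,y)/(p(x)p(y))].
  (α,0): 0.12·log₂(1.3115) = 0.0469
  (α,1): 0.22·log₂(0.8796) = -0.0407
  (α,2): 0.27·log₂(1.0060) = 0.0023
  (β,0): 0.03·log₂(0.5128) = -0.0289
  (β,1): 0.19·log₂(1.1882) = 0.0473
  (β,2): 0.17·log₂(0.9907) = -0.0023
Sum = 0.025 bits.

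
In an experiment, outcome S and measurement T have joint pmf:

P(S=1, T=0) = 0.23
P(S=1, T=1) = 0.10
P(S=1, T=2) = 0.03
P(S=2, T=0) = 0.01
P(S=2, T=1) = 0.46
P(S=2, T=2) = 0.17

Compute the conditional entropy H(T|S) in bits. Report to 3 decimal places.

Marginals: p(S) = (0.3600, 0.6400), p(T) = (0.2400, 0.5600, 0.2000).
H(T|S) = Σ p(S) · H(T|S=·).
  S=1: p=0.3600, H(T|S=1) = 1.2250
  S=2: p=0.6400, H(T|S=2) = 0.9442
Weighted sum = 1.045 bits.

1.045 bits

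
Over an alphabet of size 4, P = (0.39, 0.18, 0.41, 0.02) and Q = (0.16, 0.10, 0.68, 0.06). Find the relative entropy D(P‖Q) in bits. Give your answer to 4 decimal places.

D(P‖Q) = Σ p·log₂(p/q).
  0.39·log₂(0.39/0.16) = 0.50131
  0.18·log₂(0.18/0.10) = 0.15264
  0.41·log₂(0.41/0.68) = -0.29926
  0.02·log₂(0.02/0.06) = -0.03170
D(P‖Q) = 0.3230 bits.

0.3230 bits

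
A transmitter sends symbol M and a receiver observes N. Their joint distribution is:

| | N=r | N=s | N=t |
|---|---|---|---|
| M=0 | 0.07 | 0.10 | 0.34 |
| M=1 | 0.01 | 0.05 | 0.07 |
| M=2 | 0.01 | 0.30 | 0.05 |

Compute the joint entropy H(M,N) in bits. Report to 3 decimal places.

H(M,N) = −Σ p(x,y)·log₂ p(x,y) over all 9 cells.
  cell (0,r): −0.07·log₂0.07 = 0.2686
  cell (0,s): −0.10·log₂0.10 = 0.3322
  cell (0,t): −0.34·log₂0.34 = 0.5292
  cell (1,r): −0.01·log₂0.01 = 0.0664
  cell (1,s): −0.05·log₂0.05 = 0.2161
  cell (1,t): −0.07·log₂0.07 = 0.2686
  cell (2,r): −0.01·log₂0.01 = 0.0664
  cell (2,s): −0.30·log₂0.30 = 0.5211
  cell (2,t): −0.05·log₂0.05 = 0.2161
Sum = 2.485 bits.

2.485 bits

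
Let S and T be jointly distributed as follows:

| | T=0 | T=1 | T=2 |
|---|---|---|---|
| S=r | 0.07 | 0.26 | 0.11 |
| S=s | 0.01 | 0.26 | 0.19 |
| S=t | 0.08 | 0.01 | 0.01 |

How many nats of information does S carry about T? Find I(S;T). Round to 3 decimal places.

0.156 nats

Marginals: p(S) = (0.4400, 0.4600, 0.1000), p(T) = (0.1600, 0.5300, 0.3100).
I(S;T) = H(S) + H(T) − H(S,T).
H(S) = 0.9487, H(T) = 0.9928, H(S,T) = 1.7852.
I(S;T) = 0.9487 + 0.9928 − 1.7852 = 0.156 nats.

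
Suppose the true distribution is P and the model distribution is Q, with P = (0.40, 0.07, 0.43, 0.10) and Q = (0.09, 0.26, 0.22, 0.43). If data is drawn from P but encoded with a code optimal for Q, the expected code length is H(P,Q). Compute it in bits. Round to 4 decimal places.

2.5867 bits

H(P,Q) = −Σ p·log₂ q.
  −0.40·log₂(0.09) = 1.38957
  −0.07·log₂(0.26) = 0.13604
  −0.43·log₂(0.22) = 0.93930
  −0.10·log₂(0.43) = 0.12176
H(P,Q) = 2.5867 bits.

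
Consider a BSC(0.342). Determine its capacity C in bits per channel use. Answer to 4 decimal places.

Binary symmetric channel: C = 1 − h₂(ε) where h₂ is the binary entropy function.
h₂(0.342) = −0.342·log₂0.342 − 0.658·log₂0.658 = 0.9267.
C = 1 − 0.9267 = 0.0733 bits per channel use.

0.0733 bits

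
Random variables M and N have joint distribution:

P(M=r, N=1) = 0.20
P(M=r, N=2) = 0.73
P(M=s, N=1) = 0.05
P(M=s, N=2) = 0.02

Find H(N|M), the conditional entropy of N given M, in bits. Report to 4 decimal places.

Chain rule: H(N|M) = H(M,N) − H(M).
Marginals: p(M) = (0.9300, 0.0700), p(N) = (0.2500, 0.7500).
H(M,N) = 1.1248 bits; H(M) = 0.3659 bits.
H(N|M) = 1.1248 − 0.3659 = 0.7589 bits.

0.7589 bits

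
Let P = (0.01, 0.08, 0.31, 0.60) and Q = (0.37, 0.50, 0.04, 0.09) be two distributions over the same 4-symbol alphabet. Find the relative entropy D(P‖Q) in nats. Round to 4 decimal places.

D(P‖Q) = Σ p·ln(p/q).
  0.01·ln(0.01/0.37) = -0.03611
  0.08·ln(0.08/0.50) = -0.14661
  0.31·ln(0.31/0.04) = 0.63478
  0.60·ln(0.60/0.09) = 1.13827
D(P‖Q) = 1.5903 nats.

1.5903 nats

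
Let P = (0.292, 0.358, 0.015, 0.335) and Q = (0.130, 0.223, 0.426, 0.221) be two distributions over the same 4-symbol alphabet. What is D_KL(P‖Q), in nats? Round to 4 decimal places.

0.4949 nats

D(P‖Q) = Σ p·ln(p/q).
  0.292·ln(0.292/0.130) = 0.23629
  0.358·ln(0.358/0.223) = 0.16946
  0.015·ln(0.015/0.426) = -0.05020
  0.335·ln(0.335/0.221) = 0.13935
D(P‖Q) = 0.4949 nats.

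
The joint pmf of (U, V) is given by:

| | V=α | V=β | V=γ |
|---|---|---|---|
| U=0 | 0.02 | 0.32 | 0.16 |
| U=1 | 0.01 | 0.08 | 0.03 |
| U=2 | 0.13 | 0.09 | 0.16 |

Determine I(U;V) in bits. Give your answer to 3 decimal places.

0.165 bits

Marginals: p(U) = (0.5000, 0.1200, 0.3800), p(V) = (0.1600, 0.4900, 0.3500).
I(U;V) = Σ p(x,y)·log₂[p(x,y)/(p(x)p(y))].
  (0,α): 0.02·log₂(0.2500) = -0.0400
  (0,β): 0.32·log₂(1.3061) = 0.1233
  (0,γ): 0.16·log₂(0.9143) = -0.0207
  (1,α): 0.01·log₂(0.5208) = -0.0094
  (1,β): 0.08·log₂(1.3605) = 0.0355
  (1,γ): 0.03·log₂(0.7143) = -0.0146
  (2,α): 0.13·log₂(2.1382) = 0.1425
  (2,β): 0.09·log₂(0.4834) = -0.0944
  (2,γ): 0.16·log₂(1.2030) = 0.0427
Sum = 0.165 bits.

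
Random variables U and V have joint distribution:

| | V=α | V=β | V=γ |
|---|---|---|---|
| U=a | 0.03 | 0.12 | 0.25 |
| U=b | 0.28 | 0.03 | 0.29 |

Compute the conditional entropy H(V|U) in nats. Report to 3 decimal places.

0.854 nats

Marginals: p(U) = (0.4000, 0.6000), p(V) = (0.3100, 0.1500, 0.5400).
H(V|U) = Σ p(U) · H(V|U=·).
  U=a: p=0.4000, H(V|U=a) = 0.8492
  U=b: p=0.6000, H(V|U=b) = 0.8569
Weighted sum = 0.854 nats.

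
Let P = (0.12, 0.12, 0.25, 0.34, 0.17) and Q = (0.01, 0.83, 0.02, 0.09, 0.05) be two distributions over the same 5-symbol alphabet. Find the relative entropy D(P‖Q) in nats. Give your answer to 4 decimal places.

1.3575 nats

D(P‖Q) = Σ p·ln(p/q).
  0.12·ln(0.12/0.01) = 0.29819
  0.12·ln(0.12/0.83) = -0.23207
  0.25·ln(0.25/0.02) = 0.63143
  0.34·ln(0.34/0.09) = 0.45191
  0.17·ln(0.17/0.05) = 0.20804
D(P‖Q) = 1.3575 nats.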